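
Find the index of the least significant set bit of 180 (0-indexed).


0b10110100. Lowest set bit at position 2

2


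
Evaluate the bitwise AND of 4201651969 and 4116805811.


0b11111010011100000001111100000001 & 0b11110101011000010111100010110011 = 0b11110000011000000001100000000001 = 4032829441

4032829441


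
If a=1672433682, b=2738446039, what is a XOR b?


1672433682 ^ 2738446039 = 3231059653

3231059653


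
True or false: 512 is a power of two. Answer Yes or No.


0b1000000000. Only one bit set => Yes

Yes


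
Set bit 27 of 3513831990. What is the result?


3513831990 | (1 << 27) = 3513831990 | 134217728 = 3648049718

3648049718


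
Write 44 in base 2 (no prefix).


44 = 101100 in binary

101100


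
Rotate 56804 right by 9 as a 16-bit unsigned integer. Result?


Rotate 0b1101110111100100 right by 9 (16-bit) = 0b1111001001101110 = 62062

62062


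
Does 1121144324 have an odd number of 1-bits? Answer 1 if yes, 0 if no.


0b1000010110100110100111000000100 has 12 ones => parity 0

0


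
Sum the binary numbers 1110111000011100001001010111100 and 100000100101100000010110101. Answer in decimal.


1110111000011100001001010111100 + 100000100101100000010110101 = 1111011001000001101001101110001 = 2065748849

2065748849


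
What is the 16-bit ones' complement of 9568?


9568 ^ 65535 = 55967

55967


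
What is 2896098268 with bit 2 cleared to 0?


2896098268 & ~(1 << 2) = 2896098264

2896098264


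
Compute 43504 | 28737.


0b1010100111110000 | 0b111000001000001 = 0b1111100111110001 = 63985

63985


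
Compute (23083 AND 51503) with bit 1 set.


Step 1: 23083 & 51503 = 18475
Step 2: 18475 | (1 << 1) = 18475 | 2 = 18475

18475


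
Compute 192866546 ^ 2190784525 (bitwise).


0b1011011111101110100011110010 ^ 0b10000010100101001011100000001101 = 0b10001001111010100101000011111111 = 2313834751

2313834751


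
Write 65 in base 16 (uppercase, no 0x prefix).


65 = 41 hex

41


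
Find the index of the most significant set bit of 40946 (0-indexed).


0b1001111111110010. Highest set bit at position 15

15


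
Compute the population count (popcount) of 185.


0b10111001 has 5 set bits

5


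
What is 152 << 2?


0b10011000 << 2 = 0b1001100000 = 608

608


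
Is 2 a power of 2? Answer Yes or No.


0b10. Only one bit set => Yes

Yes


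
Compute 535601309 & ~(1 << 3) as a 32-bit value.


535601309 & ~(1 << 3) = 535601301

535601301


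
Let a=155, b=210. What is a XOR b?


155 ^ 210 = 73

73


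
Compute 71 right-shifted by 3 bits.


0b1000111 >> 3 = 0b1000 = 8

8


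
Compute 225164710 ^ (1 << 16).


225164710 ^ (1 << 16) = 225164710 ^ 65536 = 225099174

225099174


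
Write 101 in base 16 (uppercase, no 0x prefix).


101 = 65 hex

65


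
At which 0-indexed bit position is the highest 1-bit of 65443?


0b1111111110100011. Highest set bit at position 15

15


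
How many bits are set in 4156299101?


0b11110111101111000001011101011101 has 21 set bits

21


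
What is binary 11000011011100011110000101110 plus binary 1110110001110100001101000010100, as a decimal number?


11000011011100011110000101110 + 1110110001110100001101000010100 = 10001110101010000101011001000010 = 2393396802

2393396802


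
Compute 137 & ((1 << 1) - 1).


137 & 1 = 1

1


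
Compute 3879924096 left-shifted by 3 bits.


0b11100111010000101111000110000000 << 3 = 0b11100111010000101111000110000000000 = 31039392768

31039392768


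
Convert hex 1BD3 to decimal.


1BD3 hex = 7123 decimal

7123


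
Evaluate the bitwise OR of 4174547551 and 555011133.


0b11111000110100101000101001011111 | 0b100001000101001100110000111101 = 0b11111001110101101100111001111111 = 4191604351

4191604351


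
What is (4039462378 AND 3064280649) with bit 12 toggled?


Step 1: 4039462378 & 3064280649 = 2961507400
Step 2: 2961507400 ^ (1 << 12) = 2961507400 ^ 4096 = 2961511496

2961511496


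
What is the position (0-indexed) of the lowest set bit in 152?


0b10011000. Lowest set bit at position 3

3


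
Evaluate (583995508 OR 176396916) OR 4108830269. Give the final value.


Step 1: 583995508 | 176396916 = 718248564
Step 2: 718248564 | 4108830269 = 4277132925

4277132925


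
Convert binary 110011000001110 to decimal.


110011000001110 in decimal = 26126

26126


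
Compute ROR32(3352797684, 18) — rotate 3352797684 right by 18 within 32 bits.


Rotate 0b11000111110101111010000111110100 right by 18 (32-bit) = 0b11101000011111010011000111110101 = 3900518901

3900518901


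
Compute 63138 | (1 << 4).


63138 | (1 << 4) = 63138 | 16 = 63154

63154


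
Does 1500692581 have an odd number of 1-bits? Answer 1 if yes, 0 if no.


0b1011001011100101100000001100101 has 14 ones => parity 0

0


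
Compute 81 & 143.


0b1010001 & 0b10001111 = 0b1 = 1

1


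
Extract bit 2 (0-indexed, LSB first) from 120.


0b1111000, position 2 = 0

0


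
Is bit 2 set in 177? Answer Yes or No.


0b10110001, bit 2 = 0. No

No


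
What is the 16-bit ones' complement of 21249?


21249 ^ 65535 = 44286

44286


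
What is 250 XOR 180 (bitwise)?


0b11111010 ^ 0b10110100 = 0b1001110 = 78

78


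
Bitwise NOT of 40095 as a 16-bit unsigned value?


~0b1001110010011111 = 0b110001101100000 = 25440 (16-bit unsigned)

25440


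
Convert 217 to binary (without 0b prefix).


217 = 11011001 in binary

11011001


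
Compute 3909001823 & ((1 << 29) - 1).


3909001823 & 536870911 = 150905439

150905439


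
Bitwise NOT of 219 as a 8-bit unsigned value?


~0b11011011 = 0b100100 = 36 (8-bit unsigned)

36


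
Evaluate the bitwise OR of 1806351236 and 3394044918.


0b1101011101010101011101110000100 | 0b11001010010011010000001111110110 = 0b11101011111011111011101111110110 = 3958356982

3958356982


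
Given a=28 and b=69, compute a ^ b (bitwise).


28 ^ 69 = 89

89


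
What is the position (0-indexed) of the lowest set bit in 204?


0b11001100. Lowest set bit at position 2

2


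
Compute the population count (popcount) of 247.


0b11110111 has 7 set bits

7


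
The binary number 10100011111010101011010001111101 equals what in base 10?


10100011111010101011010001111101 in decimal = 2750067837

2750067837


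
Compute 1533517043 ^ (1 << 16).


1533517043 ^ (1 << 16) = 1533517043 ^ 65536 = 1533451507

1533451507


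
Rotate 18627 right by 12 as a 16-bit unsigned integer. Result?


Rotate 0b100100011000011 right by 12 (16-bit) = 0b1000110000110100 = 35892

35892


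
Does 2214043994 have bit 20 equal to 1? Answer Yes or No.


0b10000011111101111010000101011010, bit 20 = 1. Yes

Yes


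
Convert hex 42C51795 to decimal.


42C51795 hex = 1120212885 decimal

1120212885


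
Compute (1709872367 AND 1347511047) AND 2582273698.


Step 1: 1709872367 & 1347511047 = 1077936135
Step 2: 1077936135 & 2582273698 = 4194306

4194306


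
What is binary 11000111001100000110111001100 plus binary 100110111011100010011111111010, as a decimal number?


11000111001100000110111001100 + 100110111011100010011111111010 = 111111110101000011010111000110 = 1070872006

1070872006


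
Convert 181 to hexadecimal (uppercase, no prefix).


181 = B5 hex

B5


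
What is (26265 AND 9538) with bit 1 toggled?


Step 1: 26265 & 9538 = 9216
Step 2: 9216 ^ (1 << 1) = 9216 ^ 2 = 9218

9218


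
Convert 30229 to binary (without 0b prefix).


30229 = 111011000010101 in binary

111011000010101


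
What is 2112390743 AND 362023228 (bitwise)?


0b1111101111010001000011001010111 & 0b10101100101000000100100111100 = 0b10101100000000000000000010100 = 360710164

360710164


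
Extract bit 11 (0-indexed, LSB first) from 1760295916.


0b1101000111010111111101111101100, position 11 = 1

1


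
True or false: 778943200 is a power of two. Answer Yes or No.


0b101110011011011011101011100000. Multiple bits set => No

No


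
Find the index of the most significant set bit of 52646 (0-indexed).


0b1100110110100110. Highest set bit at position 15

15


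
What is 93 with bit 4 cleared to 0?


93 & ~(1 << 4) = 77

77


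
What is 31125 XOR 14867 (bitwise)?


0b111100110010101 ^ 0b11101000010011 = 0b100001110000110 = 17286

17286


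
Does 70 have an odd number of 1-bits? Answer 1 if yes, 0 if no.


0b1000110 has 3 ones => parity 1

1


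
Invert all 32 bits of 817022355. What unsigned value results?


817022355 ^ 4294967295 = 3477944940

3477944940


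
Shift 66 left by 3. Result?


0b1000010 << 3 = 0b1000010000 = 528

528


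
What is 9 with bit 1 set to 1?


9 | (1 << 1) = 9 | 2 = 11

11


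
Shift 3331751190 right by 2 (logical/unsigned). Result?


0b11000110100101100111110100010110 >> 2 = 0b110001101001011001111101000101 = 832937797

832937797


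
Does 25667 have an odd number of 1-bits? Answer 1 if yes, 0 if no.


0b110010001000011 has 6 ones => parity 0

0


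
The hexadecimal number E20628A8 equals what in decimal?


E20628A8 hex = 3792054440 decimal

3792054440


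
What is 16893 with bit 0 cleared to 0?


16893 & ~(1 << 0) = 16892

16892


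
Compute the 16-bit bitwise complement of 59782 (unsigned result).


~0b1110100110000110 = 0b1011001111001 = 5753 (16-bit unsigned)

5753


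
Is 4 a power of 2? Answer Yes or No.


0b100. Only one bit set => Yes

Yes


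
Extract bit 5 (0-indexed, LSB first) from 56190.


0b1101101101111110, position 5 = 1

1


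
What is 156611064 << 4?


0b1001010101011011000111111000 << 4 = 0b10010101010110110001111110000000 = 2505777024

2505777024


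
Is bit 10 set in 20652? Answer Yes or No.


0b101000010101100, bit 10 = 0. No

No


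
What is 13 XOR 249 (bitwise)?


0b1101 ^ 0b11111001 = 0b11110100 = 244

244


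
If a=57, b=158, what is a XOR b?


57 ^ 158 = 167

167


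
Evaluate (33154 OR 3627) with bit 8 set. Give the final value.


Step 1: 33154 | 3627 = 36779
Step 2: 36779 | (1 << 8) = 36779 | 256 = 36779

36779


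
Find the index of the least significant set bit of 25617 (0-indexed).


0b110010000010001. Lowest set bit at position 0

0


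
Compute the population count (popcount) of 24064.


0b101111000000000 has 5 set bits

5


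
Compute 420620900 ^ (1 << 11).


420620900 ^ (1 << 11) = 420620900 ^ 2048 = 420618852

420618852


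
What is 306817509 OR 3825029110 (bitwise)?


0b10010010010011010100111100101 | 0b11100011111111010100111111110110 = 0b11110011111111011110111111110111 = 4093505527

4093505527


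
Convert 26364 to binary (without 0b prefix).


26364 = 110011011111100 in binary

110011011111100


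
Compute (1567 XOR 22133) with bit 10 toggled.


Step 1: 1567 ^ 22133 = 20586
Step 2: 20586 ^ (1 << 10) = 20586 ^ 1024 = 21610

21610


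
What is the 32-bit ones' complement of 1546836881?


1546836881 ^ 4294967295 = 2748130414

2748130414


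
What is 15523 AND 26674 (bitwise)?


0b11110010100011 & 0b110100000110010 = 0b10100000100010 = 10274

10274


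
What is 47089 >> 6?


0b1011011111110001 >> 6 = 0b1011011111 = 735

735


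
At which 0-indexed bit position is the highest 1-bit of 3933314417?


0b11101010011100011001110101110001. Highest set bit at position 31

31


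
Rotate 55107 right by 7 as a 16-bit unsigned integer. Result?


Rotate 0b1101011101000011 right by 7 (16-bit) = 0b1000011110101110 = 34734

34734


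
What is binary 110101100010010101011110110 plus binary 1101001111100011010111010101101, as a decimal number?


110101100010010101011110110 + 1101001111100011010111010101101 = 1110000101000101101100110100011 = 1889720739

1889720739


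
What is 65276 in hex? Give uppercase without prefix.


65276 = FEFC hex

FEFC


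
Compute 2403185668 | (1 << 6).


2403185668 | (1 << 6) = 2403185668 | 64 = 2403185732

2403185732


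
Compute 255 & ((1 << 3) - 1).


255 & 7 = 7

7


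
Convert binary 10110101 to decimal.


10110101 in decimal = 181

181


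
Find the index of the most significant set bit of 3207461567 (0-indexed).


0b10111111001011011111101010111111. Highest set bit at position 31

31


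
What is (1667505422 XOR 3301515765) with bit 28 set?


Step 1: 1667505422 ^ 3301515765 = 2813148411
Step 2: 2813148411 | (1 << 28) = 2813148411 | 268435456 = 3081583867

3081583867


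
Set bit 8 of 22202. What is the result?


22202 | (1 << 8) = 22202 | 256 = 22458

22458


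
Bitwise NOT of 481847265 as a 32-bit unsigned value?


~0b11100101110000110011111100001 = 0b11100011010001111001100000011110 = 3813120030 (32-bit unsigned)

3813120030


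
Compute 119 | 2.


0b1110111 | 0b10 = 0b1110111 = 119

119


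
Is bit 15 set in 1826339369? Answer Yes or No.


0b1101100110110111011101000101001, bit 15 = 1. Yes

Yes


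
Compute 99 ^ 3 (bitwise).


0b1100011 ^ 0b11 = 0b1100000 = 96

96


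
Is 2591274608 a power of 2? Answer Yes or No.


0b10011010011100111011011001110000. Multiple bits set => No

No


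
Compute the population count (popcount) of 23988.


0b101110110110100 has 9 set bits

9


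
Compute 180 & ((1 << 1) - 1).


180 & 1 = 0

0


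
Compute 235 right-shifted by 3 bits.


0b11101011 >> 3 = 0b11101 = 29

29


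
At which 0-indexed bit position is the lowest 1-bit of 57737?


0b1110000110001001. Lowest set bit at position 0

0


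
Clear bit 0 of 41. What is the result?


41 & ~(1 << 0) = 40

40


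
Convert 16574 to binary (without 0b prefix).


16574 = 100000010111110 in binary

100000010111110


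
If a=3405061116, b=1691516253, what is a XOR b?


3405061116 ^ 1691516253 = 2921817761

2921817761


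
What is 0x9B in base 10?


9B hex = 155 decimal

155


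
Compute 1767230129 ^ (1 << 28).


1767230129 ^ (1 << 28) = 1767230129 ^ 268435456 = 2035665585

2035665585


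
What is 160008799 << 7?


0b1001100010011000101001011111 << 7 = 0b10011000100110001010010111110000000 = 20481126272

20481126272


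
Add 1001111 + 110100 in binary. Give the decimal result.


1001111 + 110100 = 10000011 = 131

131


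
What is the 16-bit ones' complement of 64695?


64695 ^ 65535 = 840

840


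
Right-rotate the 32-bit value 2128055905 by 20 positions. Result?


Rotate 0b1111110110101111000111001100001 right by 20 (32-bit) = 0b1111000111001100001011111101101 = 2028345325

2028345325


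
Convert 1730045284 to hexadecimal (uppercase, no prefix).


1730045284 = 671E6564 hex

671E6564


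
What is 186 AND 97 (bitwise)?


0b10111010 & 0b1100001 = 0b100000 = 32

32


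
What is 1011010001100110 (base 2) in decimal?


1011010001100110 in decimal = 46182

46182


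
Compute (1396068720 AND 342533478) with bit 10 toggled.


Step 1: 1396068720 & 342533478 = 270664032
Step 2: 270664032 ^ (1 << 10) = 270664032 ^ 1024 = 270665056

270665056


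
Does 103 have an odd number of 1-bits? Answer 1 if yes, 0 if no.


0b1100111 has 5 ones => parity 1

1


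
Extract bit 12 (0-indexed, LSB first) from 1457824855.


0b1010110111001001010010001010111, position 12 = 0

0


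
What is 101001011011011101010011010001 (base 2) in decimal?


101001011011011101010011010001 in decimal = 695063761

695063761


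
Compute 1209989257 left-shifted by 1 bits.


0b1001000000111101111100010001001 << 1 = 0b10010000001111011111000100010010 = 2419978514

2419978514


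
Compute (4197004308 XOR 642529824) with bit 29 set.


Step 1: 4197004308 ^ 642529824 = 3697610292
Step 2: 3697610292 | (1 << 29) = 3697610292 | 536870912 = 4234481204

4234481204


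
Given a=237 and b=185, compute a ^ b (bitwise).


237 ^ 185 = 84

84


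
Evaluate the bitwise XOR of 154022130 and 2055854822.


0b1001001011100011000011110010 ^ 0b1111010100010011101101011100110 = 0b1110011101001111110101000010100 = 1940384276

1940384276


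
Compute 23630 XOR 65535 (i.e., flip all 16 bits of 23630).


23630 ^ 65535 = 41905

41905


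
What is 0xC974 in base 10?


C974 hex = 51572 decimal

51572


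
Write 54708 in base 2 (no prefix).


54708 = 1101010110110100 in binary

1101010110110100


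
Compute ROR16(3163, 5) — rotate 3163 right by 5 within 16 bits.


Rotate 0b110001011011 right by 5 (16-bit) = 0b1101100001100010 = 55394

55394


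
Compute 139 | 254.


0b10001011 | 0b11111110 = 0b11111111 = 255

255


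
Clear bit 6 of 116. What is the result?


116 & ~(1 << 6) = 52

52


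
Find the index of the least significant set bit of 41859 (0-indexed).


0b1010001110000011. Lowest set bit at position 0

0


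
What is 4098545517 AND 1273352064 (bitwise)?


0b11110100010010101101011101101101 & 0b1001011111001011100111110000000 = 0b1000000010000001100011100000000 = 1077987072

1077987072


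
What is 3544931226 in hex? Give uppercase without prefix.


3544931226 = D34B5B9A hex

D34B5B9A


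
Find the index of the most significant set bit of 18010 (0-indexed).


0b100011001011010. Highest set bit at position 14

14


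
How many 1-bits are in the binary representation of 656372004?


0b100111000111110111000100100100 has 15 set bits

15


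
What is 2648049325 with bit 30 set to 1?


2648049325 | (1 << 30) = 2648049325 | 1073741824 = 3721791149

3721791149


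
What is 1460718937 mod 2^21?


1460718937 & 2097151 = 1101145

1101145


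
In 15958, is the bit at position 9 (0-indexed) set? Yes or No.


0b11111001010110, bit 9 = 1. Yes

Yes


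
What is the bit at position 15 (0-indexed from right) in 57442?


0b1110000001100010, position 15 = 1

1


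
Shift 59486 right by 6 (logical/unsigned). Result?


0b1110100001011110 >> 6 = 0b1110100001 = 929

929


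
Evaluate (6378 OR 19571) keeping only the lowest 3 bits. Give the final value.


Step 1: 6378 | 19571 = 23803
Step 2: 23803 & 7 = 3

3


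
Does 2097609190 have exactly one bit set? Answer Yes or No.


0b1111101000001101111100111100110. Multiple bits set => No

No


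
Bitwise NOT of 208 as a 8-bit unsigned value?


~0b11010000 = 0b101111 = 47 (8-bit unsigned)

47


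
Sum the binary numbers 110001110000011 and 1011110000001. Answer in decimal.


110001110000011 + 1011110000001 = 111101100000100 = 31492

31492


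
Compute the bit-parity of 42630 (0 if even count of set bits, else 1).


0b1010011010000110 has 7 ones => parity 1

1


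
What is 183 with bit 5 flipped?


183 ^ (1 << 5) = 183 ^ 32 = 151

151


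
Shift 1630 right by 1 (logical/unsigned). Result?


0b11001011110 >> 1 = 0b1100101111 = 815

815


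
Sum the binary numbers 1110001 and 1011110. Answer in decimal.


1110001 + 1011110 = 11001111 = 207

207


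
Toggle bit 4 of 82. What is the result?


82 ^ (1 << 4) = 82 ^ 16 = 66

66


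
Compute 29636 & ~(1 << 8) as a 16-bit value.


29636 & ~(1 << 8) = 29380

29380


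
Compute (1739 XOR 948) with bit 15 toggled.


Step 1: 1739 ^ 948 = 1407
Step 2: 1407 ^ (1 << 15) = 1407 ^ 32768 = 34175

34175


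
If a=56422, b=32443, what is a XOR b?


56422 ^ 32443 = 41693

41693


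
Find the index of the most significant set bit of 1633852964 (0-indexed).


0b1100001011000101001111000100100. Highest set bit at position 30

30


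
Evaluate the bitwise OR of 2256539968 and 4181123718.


0b10000110100000000001000101000000 | 0b11111001001101101110001010000110 = 0b11111111101101101111001111000110 = 4290180038

4290180038


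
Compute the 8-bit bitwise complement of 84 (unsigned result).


~0b1010100 = 0b10101011 = 171 (8-bit unsigned)

171


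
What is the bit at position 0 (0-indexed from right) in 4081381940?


0b11110011010001001111001000110100, position 0 = 0

0


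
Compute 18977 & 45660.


0b100101000100001 & 0b1011001001011100 = 0b1000000000 = 512

512


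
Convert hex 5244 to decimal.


5244 hex = 21060 decimal

21060


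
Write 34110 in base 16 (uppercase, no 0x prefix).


34110 = 853E hex

853E


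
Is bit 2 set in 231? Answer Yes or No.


0b11100111, bit 2 = 1. Yes

Yes


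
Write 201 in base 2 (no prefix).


201 = 11001001 in binary

11001001


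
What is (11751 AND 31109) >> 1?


Step 1: 11751 & 31109 = 10629
Step 2: 10629 >> 1 = 5314

5314


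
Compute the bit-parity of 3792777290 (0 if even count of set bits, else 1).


0b11100010000100010011000001001010 has 11 ones => parity 1

1


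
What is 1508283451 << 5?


0b1011001111001101001010000111011 << 5 = 0b101100111100110100101000011101100000 = 48265070432

48265070432


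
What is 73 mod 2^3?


73 & 7 = 1

1


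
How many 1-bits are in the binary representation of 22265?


0b101011011111001 has 10 set bits

10


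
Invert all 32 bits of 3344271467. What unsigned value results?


3344271467 ^ 4294967295 = 950695828

950695828


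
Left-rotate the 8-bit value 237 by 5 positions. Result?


Rotate 0b11101101 left by 5 (8-bit) = 0b10111101 = 189

189


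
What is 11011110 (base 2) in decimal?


11011110 in decimal = 222

222


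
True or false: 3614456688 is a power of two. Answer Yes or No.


0b11010111011100000011101101110000. Multiple bits set => No

No


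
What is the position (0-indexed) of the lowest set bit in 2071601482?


0b1111011011110100010000101001010. Lowest set bit at position 1

1


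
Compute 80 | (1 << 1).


80 | (1 << 1) = 80 | 2 = 82

82


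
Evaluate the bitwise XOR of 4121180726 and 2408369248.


0b11110101101001000011101000110110 ^ 0b10001111100011001100110001100000 = 0b1111010001010001111011001010110 = 2049504854

2049504854


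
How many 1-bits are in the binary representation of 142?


0b10001110 has 4 set bits

4


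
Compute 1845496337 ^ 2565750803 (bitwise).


0b1101110000000000000101000010001 ^ 0b10011000111011100100000000010011 = 0b11110110111011100100101000000010 = 4142811650

4142811650


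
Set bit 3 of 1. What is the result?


1 | (1 << 3) = 1 | 8 = 9

9


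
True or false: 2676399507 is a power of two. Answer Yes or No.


0b10011111100001101001110110010011. Multiple bits set => No

No


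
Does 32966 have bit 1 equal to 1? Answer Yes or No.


0b1000000011000110, bit 1 = 1. Yes

Yes


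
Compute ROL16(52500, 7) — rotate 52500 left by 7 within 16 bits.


Rotate 0b1100110100010100 left by 7 (16-bit) = 0b1000101001100110 = 35430

35430


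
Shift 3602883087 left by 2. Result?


0b11010110101111111010001000001111 << 2 = 0b1101011010111111101000100000111100 = 14411532348

14411532348


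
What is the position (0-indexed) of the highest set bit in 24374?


0b101111100110110. Highest set bit at position 14

14


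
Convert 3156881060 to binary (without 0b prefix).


3156881060 = 10111100001010100010111010100100 in binary

10111100001010100010111010100100


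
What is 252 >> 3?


0b11111100 >> 3 = 0b11111 = 31

31


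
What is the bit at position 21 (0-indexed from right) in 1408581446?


0b1010011111101010011111101000110, position 21 = 1

1


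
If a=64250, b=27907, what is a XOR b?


64250 ^ 27907 = 38905

38905


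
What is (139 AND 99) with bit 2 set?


Step 1: 139 & 99 = 3
Step 2: 3 | (1 << 2) = 3 | 4 = 7

7


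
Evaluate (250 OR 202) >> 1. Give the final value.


Step 1: 250 | 202 = 250
Step 2: 250 >> 1 = 125

125


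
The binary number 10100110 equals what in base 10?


10100110 in decimal = 166

166


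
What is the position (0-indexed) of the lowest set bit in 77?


0b1001101. Lowest set bit at position 0

0


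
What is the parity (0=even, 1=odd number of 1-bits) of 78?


0b1001110 has 4 ones => parity 0

0


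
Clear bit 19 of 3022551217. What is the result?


3022551217 & ~(1 << 19) = 3022026929

3022026929


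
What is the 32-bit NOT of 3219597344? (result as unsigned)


~0b10111111111001110010100000100000 = 0b1000000000110001101011111011111 = 1075369951 (32-bit unsigned)

1075369951


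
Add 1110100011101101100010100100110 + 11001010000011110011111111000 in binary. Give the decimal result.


1110100011101101100010100100110 + 11001010000011110011111111000 = 10001101101110001010110100011110 = 2377690398

2377690398


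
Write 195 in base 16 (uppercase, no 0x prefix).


195 = C3 hex

C3


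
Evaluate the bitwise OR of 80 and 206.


0b1010000 | 0b11001110 = 0b11011110 = 222

222


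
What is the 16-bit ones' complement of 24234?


24234 ^ 65535 = 41301

41301


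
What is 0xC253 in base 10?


C253 hex = 49747 decimal

49747


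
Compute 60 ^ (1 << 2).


60 ^ (1 << 2) = 60 ^ 4 = 56

56


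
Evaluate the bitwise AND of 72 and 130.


0b1001000 & 0b10000010 = 0b0 = 0

0


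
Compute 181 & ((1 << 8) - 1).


181 & 255 = 181

181


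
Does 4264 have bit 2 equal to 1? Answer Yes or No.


0b1000010101000, bit 2 = 0. No

No


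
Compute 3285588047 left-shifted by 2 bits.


0b11000011110101100001100001001111 << 2 = 0b1100001111010110000110000100111100 = 13142352188

13142352188


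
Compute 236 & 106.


0b11101100 & 0b1101010 = 0b1101000 = 104

104


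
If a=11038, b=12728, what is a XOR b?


11038 ^ 12728 = 6822

6822


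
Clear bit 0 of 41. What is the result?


41 & ~(1 << 0) = 40

40


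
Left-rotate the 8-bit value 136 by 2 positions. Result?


Rotate 0b10001000 left by 2 (8-bit) = 0b100010 = 34

34


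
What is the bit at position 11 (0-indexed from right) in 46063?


0b1011001111101111, position 11 = 0

0


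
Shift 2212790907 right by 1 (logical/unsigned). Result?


0b10000011111001001000001001111011 >> 1 = 0b1000001111100100100000100111101 = 1106395453

1106395453


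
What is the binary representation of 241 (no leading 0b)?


241 = 11110001 in binary

11110001


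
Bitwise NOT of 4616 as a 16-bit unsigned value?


~0b1001000001000 = 0b1110110111110111 = 60919 (16-bit unsigned)

60919


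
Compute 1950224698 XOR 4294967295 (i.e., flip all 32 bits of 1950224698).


1950224698 ^ 4294967295 = 2344742597

2344742597


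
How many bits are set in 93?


0b1011101 has 5 set bits

5


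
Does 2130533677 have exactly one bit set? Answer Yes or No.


0b1111110111111010101110100101101. Multiple bits set => No

No


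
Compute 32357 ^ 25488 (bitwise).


0b111111001100101 ^ 0b110001110010000 = 0b1110111110101 = 7669

7669


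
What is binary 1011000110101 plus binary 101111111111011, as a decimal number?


1011000110101 + 101111111111011 = 111011000110000 = 30256

30256


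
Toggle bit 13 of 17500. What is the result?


17500 ^ (1 << 13) = 17500 ^ 8192 = 25692

25692


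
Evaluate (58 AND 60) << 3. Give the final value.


Step 1: 58 & 60 = 56
Step 2: 56 << 3 = 448

448


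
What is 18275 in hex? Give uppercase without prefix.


18275 = 4763 hex

4763


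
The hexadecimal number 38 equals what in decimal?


38 hex = 56 decimal

56


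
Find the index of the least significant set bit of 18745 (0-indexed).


0b100100100111001. Lowest set bit at position 0

0


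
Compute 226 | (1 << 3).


226 | (1 << 3) = 226 | 8 = 234

234


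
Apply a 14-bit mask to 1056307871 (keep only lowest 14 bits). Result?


1056307871 & 16383 = 15007

15007


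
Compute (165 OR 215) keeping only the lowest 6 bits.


Step 1: 165 | 215 = 247
Step 2: 247 & 63 = 55

55


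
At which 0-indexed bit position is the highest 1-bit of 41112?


0b1010000010011000. Highest set bit at position 15

15


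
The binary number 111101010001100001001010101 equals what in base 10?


111101010001100001001010101 in decimal = 128500309

128500309


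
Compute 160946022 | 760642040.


0b1001100101111101011101100110 | 0b101101010101100111100111111000 = 0b101101110101111111111111111110 = 769130494

769130494


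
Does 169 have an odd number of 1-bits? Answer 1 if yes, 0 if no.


0b10101001 has 4 ones => parity 0

0


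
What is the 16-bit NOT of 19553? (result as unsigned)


~0b100110001100001 = 0b1011001110011110 = 45982 (16-bit unsigned)

45982


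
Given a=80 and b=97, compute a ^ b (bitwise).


80 ^ 97 = 49

49


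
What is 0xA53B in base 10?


A53B hex = 42299 decimal

42299


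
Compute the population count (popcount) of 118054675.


0b111000010010101111100010011 has 14 set bits

14


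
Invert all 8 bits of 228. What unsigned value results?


228 ^ 255 = 27

27


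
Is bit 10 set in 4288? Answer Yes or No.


0b1000011000000, bit 10 = 0. No

No


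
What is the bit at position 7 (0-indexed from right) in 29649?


0b111001111010001, position 7 = 1

1


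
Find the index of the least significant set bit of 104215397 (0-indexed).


0b110001101100011001101100101. Lowest set bit at position 0

0


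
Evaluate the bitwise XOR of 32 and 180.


0b100000 ^ 0b10110100 = 0b10010100 = 148

148


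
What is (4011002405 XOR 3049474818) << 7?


Step 1: 4011002405 ^ 3049474818 = 1523597607
Step 2: 1523597607 << 7 = 195020493696

195020493696


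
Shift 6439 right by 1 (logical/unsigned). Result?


0b1100100100111 >> 1 = 0b110010010011 = 3219

3219


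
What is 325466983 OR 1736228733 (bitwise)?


0b10011011001100011101101100111 | 0b1100111011111001011111101111101 = 0b1110111011111101011111101111111 = 2004795263

2004795263


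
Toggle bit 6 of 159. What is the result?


159 ^ (1 << 6) = 159 ^ 64 = 223

223


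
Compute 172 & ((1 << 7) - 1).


172 & 127 = 44

44


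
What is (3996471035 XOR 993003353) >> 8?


Step 1: 3996471035 ^ 993003353 = 3573893538
Step 2: 3573893538 >> 8 = 13960521

13960521


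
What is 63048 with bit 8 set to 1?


63048 | (1 << 8) = 63048 | 256 = 63304

63304


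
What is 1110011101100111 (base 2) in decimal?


1110011101100111 in decimal = 59239

59239


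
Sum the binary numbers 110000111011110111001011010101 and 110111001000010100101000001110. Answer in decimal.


110000111011110111001011010101 + 110111001000010100101000001110 = 1101000000100001011110011100011 = 1745927395

1745927395


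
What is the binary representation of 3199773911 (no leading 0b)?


3199773911 = 10111110101110001010110011010111 in binary

10111110101110001010110011010111


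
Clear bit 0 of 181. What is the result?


181 & ~(1 << 0) = 180

180


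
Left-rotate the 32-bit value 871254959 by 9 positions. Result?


Rotate 0b110011111011100100101110101111 left by 9 (32-bit) = 0b11011100100101110101111001100111 = 3700907623

3700907623


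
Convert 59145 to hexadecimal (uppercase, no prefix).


59145 = E709 hex

E709


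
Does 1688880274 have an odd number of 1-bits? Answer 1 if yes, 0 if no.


0b1100100101010100100010010010010 has 12 ones => parity 0

0


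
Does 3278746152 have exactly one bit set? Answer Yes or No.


0b11000011011011011011001000101000. Multiple bits set => No

No


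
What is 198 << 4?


0b11000110 << 4 = 0b110001100000 = 3168

3168


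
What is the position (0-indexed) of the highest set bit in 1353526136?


0b1010000101011010010101101111000. Highest set bit at position 30

30


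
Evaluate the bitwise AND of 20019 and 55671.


0b100111000110011 & 0b1101100101110111 = 0b100100000110011 = 18483

18483


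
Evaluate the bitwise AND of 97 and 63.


0b1100001 & 0b111111 = 0b100001 = 33

33


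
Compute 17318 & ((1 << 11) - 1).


17318 & 2047 = 934

934


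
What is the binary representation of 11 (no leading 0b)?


11 = 1011 in binary

1011


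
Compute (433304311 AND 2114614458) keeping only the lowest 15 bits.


Step 1: 433304311 & 2114614458 = 402796722
Step 2: 402796722 & 32767 = 12466

12466


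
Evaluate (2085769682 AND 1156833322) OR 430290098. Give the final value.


Step 1: 2085769682 & 1156833322 = 1146241026
Step 2: 1146241026 | 430290098 = 1576531122

1576531122


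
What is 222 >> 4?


0b11011110 >> 4 = 0b1101 = 13

13


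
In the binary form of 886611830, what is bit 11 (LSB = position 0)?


0b110100110110001001111101110110, position 11 = 1

1


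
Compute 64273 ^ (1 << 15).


64273 ^ (1 << 15) = 64273 ^ 32768 = 31505

31505


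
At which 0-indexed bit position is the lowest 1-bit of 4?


0b100. Lowest set bit at position 2

2


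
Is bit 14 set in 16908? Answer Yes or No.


0b100001000001100, bit 14 = 1. Yes

Yes


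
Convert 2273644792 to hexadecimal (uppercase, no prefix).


2273644792 = 878510F8 hex

878510F8


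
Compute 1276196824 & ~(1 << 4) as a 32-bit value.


1276196824 & ~(1 << 4) = 1276196808

1276196808


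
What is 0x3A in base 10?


3A hex = 58 decimal

58


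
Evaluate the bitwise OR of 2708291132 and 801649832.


0b10100001011011010011111000111100 | 0b101111110010000011010010101000 = 0b10101111111011010011111010111100 = 2951560892

2951560892


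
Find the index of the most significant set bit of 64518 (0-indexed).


0b1111110000000110. Highest set bit at position 15

15


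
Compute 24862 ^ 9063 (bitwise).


0b110000100011110 ^ 0b10001101100111 = 0b100001001111001 = 17017

17017


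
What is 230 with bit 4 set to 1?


230 | (1 << 4) = 230 | 16 = 246

246


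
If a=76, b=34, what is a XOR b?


76 ^ 34 = 110

110


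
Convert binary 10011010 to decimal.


10011010 in decimal = 154

154


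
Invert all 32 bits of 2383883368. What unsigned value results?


2383883368 ^ 4294967295 = 1911083927

1911083927


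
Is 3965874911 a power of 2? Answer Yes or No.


0b11101100011000100111001011011111. Multiple bits set => No

No


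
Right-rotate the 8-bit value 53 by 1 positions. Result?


Rotate 0b110101 right by 1 (8-bit) = 0b10011010 = 154

154


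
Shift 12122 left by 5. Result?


0b10111101011010 << 5 = 0b1011110101101000000 = 387904

387904


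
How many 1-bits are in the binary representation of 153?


0b10011001 has 4 set bits

4


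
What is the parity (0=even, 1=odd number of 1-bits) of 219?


0b11011011 has 6 ones => parity 0

0


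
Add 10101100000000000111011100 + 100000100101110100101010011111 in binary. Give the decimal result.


10101100000000000111011100 + 100000100101110100101010011111 = 100011010001110100110001111011 = 591875195

591875195


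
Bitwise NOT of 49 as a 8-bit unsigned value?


~0b110001 = 0b11001110 = 206 (8-bit unsigned)

206


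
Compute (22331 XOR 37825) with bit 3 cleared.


Step 1: 22331 ^ 37825 = 50426
Step 2: 50426 & ~(1 << 3) = 50418

50418


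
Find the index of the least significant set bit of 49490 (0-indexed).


0b1100000101010010. Lowest set bit at position 1

1


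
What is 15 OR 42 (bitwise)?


0b1111 | 0b101010 = 0b101111 = 47

47


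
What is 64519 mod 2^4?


64519 & 15 = 7

7


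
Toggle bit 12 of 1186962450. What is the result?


1186962450 ^ (1 << 12) = 1186962450 ^ 4096 = 1186958354

1186958354


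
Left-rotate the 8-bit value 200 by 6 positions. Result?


Rotate 0b11001000 left by 6 (8-bit) = 0b110010 = 50

50


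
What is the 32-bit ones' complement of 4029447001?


4029447001 ^ 4294967295 = 265520294

265520294


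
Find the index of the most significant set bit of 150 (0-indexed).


0b10010110. Highest set bit at position 7

7


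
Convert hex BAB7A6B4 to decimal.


BAB7A6B4 hex = 3132597940 decimal

3132597940


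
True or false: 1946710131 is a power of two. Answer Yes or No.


0b1110100000010000111000001110011. Multiple bits set => No

No


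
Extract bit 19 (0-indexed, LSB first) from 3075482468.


0b10110111010100000010001101100100, position 19 = 0

0


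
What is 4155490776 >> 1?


0b11110111101011111100000111011000 >> 1 = 0b1111011110101111110000011101100 = 2077745388

2077745388


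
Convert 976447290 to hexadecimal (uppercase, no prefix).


976447290 = 3A33673A hex

3A33673A


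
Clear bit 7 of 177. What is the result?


177 & ~(1 << 7) = 49

49


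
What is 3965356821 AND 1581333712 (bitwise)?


0b11101100010110101000101100010101 & 0b1011110010000010011110011010000 = 0b1001100010000000000100000010000 = 1279264784

1279264784


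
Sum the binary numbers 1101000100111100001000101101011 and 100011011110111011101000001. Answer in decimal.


1101000100111100001000101101011 + 100011011110111011101000001 = 1101101000011011000100010101100 = 1829603500

1829603500


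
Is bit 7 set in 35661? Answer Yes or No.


0b1000101101001101, bit 7 = 0. No

No


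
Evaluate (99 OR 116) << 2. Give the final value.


Step 1: 99 | 116 = 119
Step 2: 119 << 2 = 476

476


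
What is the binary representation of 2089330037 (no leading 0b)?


2089330037 = 1111100100010001010010101110101 in binary

1111100100010001010010101110101


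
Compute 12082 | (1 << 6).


12082 | (1 << 6) = 12082 | 64 = 12146

12146


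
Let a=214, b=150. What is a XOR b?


214 ^ 150 = 64

64


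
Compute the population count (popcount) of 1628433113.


0b1100001000011111110101011011001 has 17 set bits

17


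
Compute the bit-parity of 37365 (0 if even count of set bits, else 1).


0b1001000111110101 has 9 ones => parity 1

1


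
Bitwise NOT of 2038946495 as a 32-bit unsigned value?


~0b1111001100001111101101010111111 = 0b10000110011110000010010101000000 = 2256020800 (32-bit unsigned)

2256020800


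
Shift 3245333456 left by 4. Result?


0b11000001011011111101101111010000 << 4 = 0b110000010110111111011011110100000000 = 51925335296

51925335296


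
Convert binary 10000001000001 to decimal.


10000001000001 in decimal = 8257

8257


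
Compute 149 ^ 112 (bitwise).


0b10010101 ^ 0b1110000 = 0b11100101 = 229

229


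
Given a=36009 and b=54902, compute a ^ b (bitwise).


36009 ^ 54902 = 23263

23263


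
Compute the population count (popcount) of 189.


0b10111101 has 6 set bits

6


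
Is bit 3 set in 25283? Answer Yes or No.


0b110001011000011, bit 3 = 0. No

No


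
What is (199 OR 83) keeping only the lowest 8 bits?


Step 1: 199 | 83 = 215
Step 2: 215 & 255 = 215

215


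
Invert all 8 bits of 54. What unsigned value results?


54 ^ 255 = 201

201


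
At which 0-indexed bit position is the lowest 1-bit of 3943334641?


0b11101011000010101000001011110001. Lowest set bit at position 0

0


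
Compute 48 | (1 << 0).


48 | (1 << 0) = 48 | 1 = 49

49


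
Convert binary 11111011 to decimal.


11111011 in decimal = 251

251


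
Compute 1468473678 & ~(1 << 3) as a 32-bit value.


1468473678 & ~(1 << 3) = 1468473670

1468473670


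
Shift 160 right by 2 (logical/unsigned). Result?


0b10100000 >> 2 = 0b101000 = 40

40


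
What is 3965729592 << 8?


0b11101100011000000011101100111000 << 8 = 0b1110110001100000001110110011100000000000 = 1015226775552

1015226775552
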